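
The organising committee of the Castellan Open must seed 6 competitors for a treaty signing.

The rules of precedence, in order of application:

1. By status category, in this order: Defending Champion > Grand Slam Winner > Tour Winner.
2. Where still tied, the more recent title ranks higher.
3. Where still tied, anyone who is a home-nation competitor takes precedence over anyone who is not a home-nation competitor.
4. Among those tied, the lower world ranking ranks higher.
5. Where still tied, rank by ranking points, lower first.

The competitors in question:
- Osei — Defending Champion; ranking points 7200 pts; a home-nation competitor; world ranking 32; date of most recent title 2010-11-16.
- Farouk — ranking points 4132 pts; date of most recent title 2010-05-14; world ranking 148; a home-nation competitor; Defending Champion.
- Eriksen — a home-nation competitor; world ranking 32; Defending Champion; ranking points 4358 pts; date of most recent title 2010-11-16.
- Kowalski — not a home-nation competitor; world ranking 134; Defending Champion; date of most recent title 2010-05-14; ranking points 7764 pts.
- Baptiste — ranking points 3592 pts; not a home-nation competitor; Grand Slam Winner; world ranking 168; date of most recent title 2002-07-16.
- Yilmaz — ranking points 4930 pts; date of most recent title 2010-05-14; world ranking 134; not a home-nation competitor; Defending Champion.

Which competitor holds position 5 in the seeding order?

By status category: Eriksen, Osei, Farouk, Yilmaz and Kowalski (Defending Champion); then Baptiste (Grand Slam Winner).
Among Eriksen, Osei, Farouk, Yilmaz and Kowalski, by date of most recent title (later first): Eriksen and Osei (2010-11-16) before Farouk, Yilmaz and Kowalski (2010-05-14).
Eriksen and Osei are each a home-nation competitor, so the next rule applies.
Eriksen and Osei both have world ranking 32, so the next rule applies.
Among Eriksen and Osei, by ranking points (lower first): Eriksen (4358 pts) before Osei (7200 pts).
Among Farouk, Yilmaz and Kowalski, a home-nation competitor before not a home-nation competitor: Farouk (a home-nation competitor) before Yilmaz and Kowalski (not a home-nation competitor).
Yilmaz and Kowalski both have world ranking 134, so the next rule applies.
Among Yilmaz and Kowalski, by ranking points (lower first): Yilmaz (4930 pts) before Kowalski (7764 pts).
Order: Eriksen, Osei, Farouk, Yilmaz, Kowalski, Baptiste.

Kowalski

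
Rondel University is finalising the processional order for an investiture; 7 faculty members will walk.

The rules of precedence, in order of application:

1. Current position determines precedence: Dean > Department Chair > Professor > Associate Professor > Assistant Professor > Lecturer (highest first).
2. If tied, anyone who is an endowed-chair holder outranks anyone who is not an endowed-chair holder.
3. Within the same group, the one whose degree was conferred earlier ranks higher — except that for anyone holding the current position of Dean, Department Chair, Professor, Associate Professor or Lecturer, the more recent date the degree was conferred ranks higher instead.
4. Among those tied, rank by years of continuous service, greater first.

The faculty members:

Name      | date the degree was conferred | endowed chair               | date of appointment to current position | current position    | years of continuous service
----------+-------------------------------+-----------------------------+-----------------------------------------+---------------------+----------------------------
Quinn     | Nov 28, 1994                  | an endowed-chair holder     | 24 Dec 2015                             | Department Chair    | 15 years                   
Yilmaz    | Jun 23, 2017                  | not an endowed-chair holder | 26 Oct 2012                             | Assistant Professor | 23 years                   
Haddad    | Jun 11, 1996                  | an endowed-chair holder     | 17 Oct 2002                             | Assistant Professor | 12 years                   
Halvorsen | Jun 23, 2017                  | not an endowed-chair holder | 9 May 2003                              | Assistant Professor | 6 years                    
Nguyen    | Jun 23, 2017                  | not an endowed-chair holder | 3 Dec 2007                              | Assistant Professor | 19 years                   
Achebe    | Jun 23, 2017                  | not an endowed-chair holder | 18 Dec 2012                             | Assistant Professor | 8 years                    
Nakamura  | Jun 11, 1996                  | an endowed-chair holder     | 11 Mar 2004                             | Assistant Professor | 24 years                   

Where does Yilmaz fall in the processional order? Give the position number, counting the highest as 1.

By current position: Quinn (Department Chair); then Nakamura, Haddad, Yilmaz, Nguyen, Achebe and Halvorsen (Assistant Professor).
Among Nakamura, Haddad, Yilmaz, Nguyen, Achebe and Halvorsen, an endowed-chair holder before not an endowed-chair holder: Nakamura and Haddad (an endowed-chair holder) before Yilmaz, Nguyen, Achebe and Halvorsen (not an endowed-chair holder).
Nakamura and Haddad both have date the degree was conferred Jun 11, 1996, so the next rule applies.
Among Nakamura and Haddad, by years of continuous service (higher first): Nakamura (24 years) before Haddad (12 years).
Yilmaz, Nguyen, Achebe and Halvorsen all have date the degree was conferred Jun 23, 2017, so the next rule applies.
Among Yilmaz, Nguyen, Achebe and Halvorsen, by years of continuous service (higher first): Yilmaz (23 years) before Nguyen (19 years) before Achebe (8 years) before Halvorsen (6 years).
Order: Quinn, Nakamura, Haddad, Yilmaz, Nguyen, Achebe, Halvorsen. So position 4.

4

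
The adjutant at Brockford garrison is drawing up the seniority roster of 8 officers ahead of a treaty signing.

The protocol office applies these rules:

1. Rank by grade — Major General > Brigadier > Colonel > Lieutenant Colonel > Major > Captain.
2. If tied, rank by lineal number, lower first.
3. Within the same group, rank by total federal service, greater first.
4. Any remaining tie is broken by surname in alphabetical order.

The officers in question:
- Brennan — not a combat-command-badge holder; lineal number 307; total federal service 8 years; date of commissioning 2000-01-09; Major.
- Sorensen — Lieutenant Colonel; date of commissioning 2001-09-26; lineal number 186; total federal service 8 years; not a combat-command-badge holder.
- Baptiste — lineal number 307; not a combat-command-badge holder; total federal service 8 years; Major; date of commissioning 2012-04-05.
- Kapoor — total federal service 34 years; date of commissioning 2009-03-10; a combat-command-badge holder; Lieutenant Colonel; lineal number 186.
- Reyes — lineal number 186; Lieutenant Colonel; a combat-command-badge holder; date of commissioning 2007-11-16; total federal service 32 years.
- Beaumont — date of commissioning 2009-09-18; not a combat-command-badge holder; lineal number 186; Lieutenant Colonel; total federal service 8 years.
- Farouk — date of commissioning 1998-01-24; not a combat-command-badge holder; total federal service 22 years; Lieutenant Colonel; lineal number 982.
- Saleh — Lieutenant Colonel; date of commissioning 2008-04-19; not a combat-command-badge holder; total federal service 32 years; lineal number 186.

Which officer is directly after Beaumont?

Sorensen

By grade: Kapoor, Reyes, Saleh, Beaumont, Sorensen and Farouk (Lieutenant Colonel); then Baptiste and Brennan (Major).
Among Kapoor, Reyes, Saleh, Beaumont, Sorensen and Farouk, by lineal number (lower first): Kapoor, Reyes, Saleh, Beaumont and Sorensen (186) before Farouk (982).
Among Kapoor, Reyes, Saleh, Beaumont and Sorensen, by total federal service (higher first): Kapoor (34 years) before Reyes and Saleh (32 years) before Beaumont and Sorensen (8 years).
Among Reyes and Saleh, alphabetically by surname: Reyes before Saleh.
Among Beaumont and Sorensen, alphabetically by surname: Beaumont before Sorensen.
Baptiste and Brennan both have lineal number 307, so the next rule applies.
Baptiste and Brennan both have total federal service 8 years, so the next rule applies.
Among Baptiste and Brennan, alphabetically by surname: Baptiste before Brennan.
Order: Kapoor, Reyes, Saleh, Beaumont, Sorensen, Farouk, Baptiste, Brennan.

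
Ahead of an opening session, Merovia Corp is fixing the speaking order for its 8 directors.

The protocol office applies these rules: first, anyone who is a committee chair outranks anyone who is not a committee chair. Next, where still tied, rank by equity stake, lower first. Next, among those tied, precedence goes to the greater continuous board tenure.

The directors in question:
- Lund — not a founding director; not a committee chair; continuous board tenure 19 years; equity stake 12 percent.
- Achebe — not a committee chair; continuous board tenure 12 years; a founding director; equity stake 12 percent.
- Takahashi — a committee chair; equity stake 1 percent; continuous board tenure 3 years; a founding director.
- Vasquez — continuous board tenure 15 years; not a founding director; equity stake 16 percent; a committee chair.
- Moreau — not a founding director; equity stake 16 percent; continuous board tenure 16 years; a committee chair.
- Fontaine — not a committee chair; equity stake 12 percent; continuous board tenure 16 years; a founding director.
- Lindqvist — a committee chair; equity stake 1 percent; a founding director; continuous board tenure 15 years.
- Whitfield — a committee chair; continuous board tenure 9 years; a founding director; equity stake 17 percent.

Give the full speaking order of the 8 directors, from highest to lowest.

Lindqvist, Takahashi, Moreau, Vasquez, Whitfield, Lund, Fontaine, Achebe

By the first rule: Lindqvist, Takahashi, Moreau, Vasquez and Whitfield (each a committee chair); then Lund, Fontaine and Achebe (each not a committee chair).
Among Lindqvist, Takahashi, Moreau, Vasquez and Whitfield, by equity stake (lower first): Lindqvist and Takahashi (1 percent) before Moreau and Vasquez (16 percent) before Whitfield (17 percent).
Among Lindqvist and Takahashi, by continuous board tenure (higher first): Lindqvist (15 years) before Takahashi (3 years).
Among Moreau and Vasquez, by continuous board tenure (higher first): Moreau (16 years) before Vasquez (15 years).
Lund, Fontaine and Achebe all have equity stake 12 percent, so the next rule applies.
Among Lund, Fontaine and Achebe, by continuous board tenure (higher first): Lund (19 years) before Fontaine (16 years) before Achebe (12 years).
Full order: Lindqvist, Takahashi, Moreau, Vasquez, Whitfield, Lund, Fontaine, Achebe.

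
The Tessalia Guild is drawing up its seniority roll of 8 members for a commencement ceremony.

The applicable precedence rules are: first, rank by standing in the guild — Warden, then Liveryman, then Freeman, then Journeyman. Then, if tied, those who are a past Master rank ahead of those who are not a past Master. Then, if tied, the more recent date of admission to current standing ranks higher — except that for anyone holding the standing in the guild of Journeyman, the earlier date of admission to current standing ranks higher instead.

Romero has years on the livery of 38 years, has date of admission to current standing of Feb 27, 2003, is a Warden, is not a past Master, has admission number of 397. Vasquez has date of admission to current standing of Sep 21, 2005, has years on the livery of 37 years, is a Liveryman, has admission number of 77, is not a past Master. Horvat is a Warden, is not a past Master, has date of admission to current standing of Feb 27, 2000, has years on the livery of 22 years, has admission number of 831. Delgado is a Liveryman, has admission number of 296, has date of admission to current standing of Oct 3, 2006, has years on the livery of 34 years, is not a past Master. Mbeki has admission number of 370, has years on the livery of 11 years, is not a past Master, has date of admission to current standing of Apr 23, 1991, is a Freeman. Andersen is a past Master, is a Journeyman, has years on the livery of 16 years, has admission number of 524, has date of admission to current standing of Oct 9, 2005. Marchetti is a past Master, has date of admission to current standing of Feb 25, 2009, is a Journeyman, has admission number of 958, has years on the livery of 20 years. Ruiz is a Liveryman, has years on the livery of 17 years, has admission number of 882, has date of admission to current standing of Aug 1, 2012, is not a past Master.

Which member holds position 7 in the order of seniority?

By standing in the guild: Romero and Horvat (Warden); then Ruiz, Delgado and Vasquez (Liveryman); then Mbeki (Freeman); then Andersen and Marchetti (Journeyman).
Romero and Horvat are each not a past Master, so the next rule applies.
Among Romero and Horvat, by date of admission to current standing (later first): Romero (Feb 27, 2003) before Horvat (Feb 27, 2000).
Ruiz, Delgado and Vasquez are each not a past Master, so the next rule applies.
Among Ruiz, Delgado and Vasquez, by date of admission to current standing (later first): Ruiz (Aug 1, 2012) before Delgado (Oct 3, 2006) before Vasquez (Sep 21, 2005).
Andersen and Marchetti are each a past Master, so the next rule applies.
Among Andersen and Marchetti, by date of admission to current standing (earlier first) (reversed rule for this group): Andersen (Oct 9, 2005) before Marchetti (Feb 25, 2009).
Order: Romero, Horvat, Ruiz, Delgado, Vasquez, Mbeki, Andersen, Marchetti.

Andersen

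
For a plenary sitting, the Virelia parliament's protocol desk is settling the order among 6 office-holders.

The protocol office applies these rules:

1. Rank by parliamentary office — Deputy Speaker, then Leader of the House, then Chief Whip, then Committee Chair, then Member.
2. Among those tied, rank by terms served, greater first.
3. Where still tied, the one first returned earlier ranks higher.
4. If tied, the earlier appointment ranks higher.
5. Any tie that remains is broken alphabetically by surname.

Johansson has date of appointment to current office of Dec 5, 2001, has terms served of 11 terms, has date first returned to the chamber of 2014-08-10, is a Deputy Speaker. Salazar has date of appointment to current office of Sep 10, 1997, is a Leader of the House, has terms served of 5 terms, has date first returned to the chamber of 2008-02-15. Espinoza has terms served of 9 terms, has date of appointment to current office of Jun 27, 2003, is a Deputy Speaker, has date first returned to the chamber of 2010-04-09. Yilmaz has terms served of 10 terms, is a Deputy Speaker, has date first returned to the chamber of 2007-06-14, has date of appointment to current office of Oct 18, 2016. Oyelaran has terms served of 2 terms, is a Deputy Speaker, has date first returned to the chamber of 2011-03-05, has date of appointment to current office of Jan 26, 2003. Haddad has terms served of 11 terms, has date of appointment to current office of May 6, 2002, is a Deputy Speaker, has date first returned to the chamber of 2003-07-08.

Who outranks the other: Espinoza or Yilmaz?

By parliamentary office: Haddad, Johansson, Yilmaz, Espinoza and Oyelaran (Deputy Speaker); then Salazar (Leader of the House).
Among Haddad, Johansson, Yilmaz, Espinoza and Oyelaran, by terms served (higher first): Haddad and Johansson (11 terms) before Yilmaz (10 terms) before Espinoza (9 terms) before Oyelaran (2 terms).
Among Haddad and Johansson, by date first returned to the chamber (earlier first): Haddad (2003-07-08) before Johansson (2014-08-10).
So Yilmaz takes precedence.

Yilmaz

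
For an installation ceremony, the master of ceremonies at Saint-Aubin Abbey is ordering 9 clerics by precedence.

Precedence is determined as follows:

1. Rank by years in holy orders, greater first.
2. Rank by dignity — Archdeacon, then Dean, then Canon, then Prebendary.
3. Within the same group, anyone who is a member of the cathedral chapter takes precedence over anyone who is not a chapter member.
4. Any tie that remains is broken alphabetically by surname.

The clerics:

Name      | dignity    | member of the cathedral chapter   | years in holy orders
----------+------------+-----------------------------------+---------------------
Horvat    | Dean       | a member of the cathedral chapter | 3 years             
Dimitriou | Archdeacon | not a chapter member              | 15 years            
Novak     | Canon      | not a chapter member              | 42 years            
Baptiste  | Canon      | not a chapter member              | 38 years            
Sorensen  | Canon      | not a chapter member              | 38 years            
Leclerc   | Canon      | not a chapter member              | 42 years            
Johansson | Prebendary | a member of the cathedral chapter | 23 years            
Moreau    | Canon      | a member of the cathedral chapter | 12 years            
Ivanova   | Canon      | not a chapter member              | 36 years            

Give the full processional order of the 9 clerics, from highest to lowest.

Leclerc, Novak, Baptiste, Sorensen, Ivanova, Johansson, Dimitriou, Moreau, Horvat

By years in holy orders (higher first): Leclerc and Novak (both 42 years); then Baptiste and Sorensen (both 38 years); then Ivanova (36 years); then Johansson (23 years); then Dimitriou (15 years); then Moreau (12 years); then Horvat (3 years).
Leclerc and Novak are each Canon, so the next rule applies.
Leclerc and Novak are each not a chapter member, so the next rule applies.
Among Leclerc and Novak, alphabetically by surname: Leclerc before Novak.
Baptiste and Sorensen are each Canon, so the next rule applies.
Baptiste and Sorensen are each not a chapter member, so the next rule applies.
Among Baptiste and Sorensen, alphabetically by surname: Baptiste before Sorensen.
Full order: Leclerc, Novak, Baptiste, Sorensen, Ivanova, Johansson, Dimitriou, Moreau, Horvat.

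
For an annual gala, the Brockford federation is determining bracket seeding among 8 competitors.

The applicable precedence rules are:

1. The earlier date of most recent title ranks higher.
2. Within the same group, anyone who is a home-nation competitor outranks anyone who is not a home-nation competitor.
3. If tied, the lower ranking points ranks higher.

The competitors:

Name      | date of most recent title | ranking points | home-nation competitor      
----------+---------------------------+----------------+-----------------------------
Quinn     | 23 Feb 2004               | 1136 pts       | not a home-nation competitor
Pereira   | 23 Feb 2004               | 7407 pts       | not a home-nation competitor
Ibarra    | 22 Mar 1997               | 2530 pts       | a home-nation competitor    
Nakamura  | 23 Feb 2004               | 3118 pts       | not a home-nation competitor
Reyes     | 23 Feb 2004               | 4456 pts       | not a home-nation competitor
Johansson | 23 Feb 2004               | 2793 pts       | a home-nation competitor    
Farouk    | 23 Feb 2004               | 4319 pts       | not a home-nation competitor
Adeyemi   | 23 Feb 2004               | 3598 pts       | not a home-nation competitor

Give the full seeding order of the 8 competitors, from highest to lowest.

By date of most recent title (earlier first): Ibarra (22 Mar 1997); then Johansson, Quinn, Nakamura, Adeyemi, Farouk, Reyes and Pereira (each 23 Feb 2004).
Among Johansson, Quinn, Nakamura, Adeyemi, Farouk, Reyes and Pereira, a home-nation competitor before not a home-nation competitor: Johansson (a home-nation competitor) before Quinn, Nakamura, Adeyemi, Farouk, Reyes and Pereira (not a home-nation competitor).
Among Quinn, Nakamura, Adeyemi, Farouk, Reyes and Pereira, by ranking points (lower first): Quinn (1136 pts) before Nakamura (3118 pts) before Adeyemi (3598 pts) before Farouk (4319 pts) before Reyes (4456 pts) before Pereira (7407 pts).
Full order: Ibarra, Johansson, Quinn, Nakamura, Adeyemi, Farouk, Reyes, Pereira.

Ibarra, Johansson, Quinn, Nakamura, Adeyemi, Farouk, Reyes, Pereira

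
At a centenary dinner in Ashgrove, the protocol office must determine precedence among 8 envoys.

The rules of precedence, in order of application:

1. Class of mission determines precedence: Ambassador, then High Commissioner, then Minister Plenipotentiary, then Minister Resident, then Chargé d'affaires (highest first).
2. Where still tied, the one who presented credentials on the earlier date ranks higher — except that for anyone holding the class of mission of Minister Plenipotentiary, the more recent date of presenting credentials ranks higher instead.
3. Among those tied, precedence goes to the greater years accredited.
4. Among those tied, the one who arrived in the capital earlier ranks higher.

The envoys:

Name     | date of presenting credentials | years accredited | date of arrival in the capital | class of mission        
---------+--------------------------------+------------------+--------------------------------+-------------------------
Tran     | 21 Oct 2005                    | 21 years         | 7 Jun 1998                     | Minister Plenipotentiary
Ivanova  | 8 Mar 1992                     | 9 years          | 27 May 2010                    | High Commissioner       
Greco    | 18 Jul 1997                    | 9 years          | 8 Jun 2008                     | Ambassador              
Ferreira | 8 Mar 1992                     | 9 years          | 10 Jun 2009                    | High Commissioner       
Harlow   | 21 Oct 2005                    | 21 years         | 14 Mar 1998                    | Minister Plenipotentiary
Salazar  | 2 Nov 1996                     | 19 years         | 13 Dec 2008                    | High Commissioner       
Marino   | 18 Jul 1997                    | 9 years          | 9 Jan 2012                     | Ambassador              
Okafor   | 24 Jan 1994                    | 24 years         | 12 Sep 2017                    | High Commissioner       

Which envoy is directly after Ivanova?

Okafor

By class of mission: Greco and Marino (Ambassador); then Ferreira, Ivanova, Okafor and Salazar (High Commissioner); then Harlow and Tran (Minister Plenipotentiary).
Greco and Marino both have date of presenting credentials 18 Jul 1997, so the next rule applies.
Greco and Marino both have years accredited 9 years, so the next rule applies.
Among Greco and Marino, by date of arrival in the capital (earlier first): Greco (8 Jun 2008) before Marino (9 Jan 2012).
Among Ferreira, Ivanova, Okafor and Salazar, by date of presenting credentials (earlier first): Ferreira and Ivanova (8 Mar 1992) before Okafor (24 Jan 1994) before Salazar (2 Nov 1996).
Ferreira and Ivanova both have years accredited 9 years, so the next rule applies.
Among Ferreira and Ivanova, by date of arrival in the capital (earlier first): Ferreira (10 Jun 2009) before Ivanova (27 May 2010).
Harlow and Tran both have date of presenting credentials 21 Oct 2005, so the next rule applies.
Harlow and Tran both have years accredited 21 years, so the next rule applies.
Among Harlow and Tran, by date of arrival in the capital (earlier first): Harlow (14 Mar 1998) before Tran (7 Jun 1998).
Order: Greco, Marino, Ferreira, Ivanova, Okafor, Salazar, Harlow, Tran.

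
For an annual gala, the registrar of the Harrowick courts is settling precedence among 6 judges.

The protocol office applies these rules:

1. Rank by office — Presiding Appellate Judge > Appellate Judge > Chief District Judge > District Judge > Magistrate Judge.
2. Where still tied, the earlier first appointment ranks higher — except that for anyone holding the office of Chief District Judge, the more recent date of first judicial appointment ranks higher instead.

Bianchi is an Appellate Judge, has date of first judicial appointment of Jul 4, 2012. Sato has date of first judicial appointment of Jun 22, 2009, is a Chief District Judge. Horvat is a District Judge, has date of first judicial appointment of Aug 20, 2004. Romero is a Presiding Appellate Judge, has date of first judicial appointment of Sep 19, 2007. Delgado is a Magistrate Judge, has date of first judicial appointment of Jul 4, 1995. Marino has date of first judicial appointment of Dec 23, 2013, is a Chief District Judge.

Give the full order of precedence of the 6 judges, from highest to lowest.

By office: Romero (Presiding Appellate Judge); then Bianchi (Appellate Judge); then Marino and Sato (Chief District Judge); then Horvat (District Judge); then Delgado (Magistrate Judge).
Among Marino and Sato, by date of first judicial appointment (later first) (reversed rule for this group): Marino (Dec 23, 2013) before Sato (Jun 22, 2009).
Full order: Romero, Bianchi, Marino, Sato, Horvat, Delgado.

Romero, Bianchi, Marino, Sato, Horvat, Delgado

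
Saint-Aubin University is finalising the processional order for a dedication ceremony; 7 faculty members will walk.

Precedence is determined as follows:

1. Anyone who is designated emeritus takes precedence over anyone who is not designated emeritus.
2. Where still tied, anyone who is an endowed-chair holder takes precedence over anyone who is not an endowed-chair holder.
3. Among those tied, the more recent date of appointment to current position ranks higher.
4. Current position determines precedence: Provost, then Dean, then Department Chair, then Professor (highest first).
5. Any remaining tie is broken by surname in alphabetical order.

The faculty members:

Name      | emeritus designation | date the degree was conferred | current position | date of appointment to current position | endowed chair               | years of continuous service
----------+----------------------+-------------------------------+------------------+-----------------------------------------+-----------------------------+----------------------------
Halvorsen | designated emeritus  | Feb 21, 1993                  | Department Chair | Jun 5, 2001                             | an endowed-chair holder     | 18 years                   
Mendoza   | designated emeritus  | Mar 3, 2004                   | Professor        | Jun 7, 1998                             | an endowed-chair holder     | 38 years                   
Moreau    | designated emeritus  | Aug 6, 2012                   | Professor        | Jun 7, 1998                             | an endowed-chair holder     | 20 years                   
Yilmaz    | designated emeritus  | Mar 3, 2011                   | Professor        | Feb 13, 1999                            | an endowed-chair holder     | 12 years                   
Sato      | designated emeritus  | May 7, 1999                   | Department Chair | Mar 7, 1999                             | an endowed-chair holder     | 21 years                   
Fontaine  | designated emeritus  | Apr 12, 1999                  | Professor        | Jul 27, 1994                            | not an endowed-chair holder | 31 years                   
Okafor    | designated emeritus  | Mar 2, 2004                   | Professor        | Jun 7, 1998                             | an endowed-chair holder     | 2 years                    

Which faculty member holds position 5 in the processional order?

By the first rule: Halvorsen, Sato, Yilmaz, Mendoza, Moreau, Okafor and Fontaine (each designated emeritus).
Among Halvorsen, Sato, Yilmaz, Mendoza, Moreau, Okafor and Fontaine, an endowed-chair holder before not an endowed-chair holder: Halvorsen, Sato, Yilmaz, Mendoza, Moreau and Okafor (an endowed-chair holder) before Fontaine (not an endowed-chair holder).
Among Halvorsen, Sato, Yilmaz, Mendoza, Moreau and Okafor, by date of appointment to current position (later first): Halvorsen (Jun 5, 2001) before Sato (Mar 7, 1999) before Yilmaz (Feb 13, 1999) before Mendoza, Moreau and Okafor (Jun 7, 1998).
Mendoza, Moreau and Okafor are each Professor, so the next rule applies.
Among Mendoza, Moreau and Okafor, alphabetically by surname: Mendoza before Moreau before Okafor.
Order: Halvorsen, Sato, Yilmaz, Mendoza, Moreau, Okafor, Fontaine.

Moreau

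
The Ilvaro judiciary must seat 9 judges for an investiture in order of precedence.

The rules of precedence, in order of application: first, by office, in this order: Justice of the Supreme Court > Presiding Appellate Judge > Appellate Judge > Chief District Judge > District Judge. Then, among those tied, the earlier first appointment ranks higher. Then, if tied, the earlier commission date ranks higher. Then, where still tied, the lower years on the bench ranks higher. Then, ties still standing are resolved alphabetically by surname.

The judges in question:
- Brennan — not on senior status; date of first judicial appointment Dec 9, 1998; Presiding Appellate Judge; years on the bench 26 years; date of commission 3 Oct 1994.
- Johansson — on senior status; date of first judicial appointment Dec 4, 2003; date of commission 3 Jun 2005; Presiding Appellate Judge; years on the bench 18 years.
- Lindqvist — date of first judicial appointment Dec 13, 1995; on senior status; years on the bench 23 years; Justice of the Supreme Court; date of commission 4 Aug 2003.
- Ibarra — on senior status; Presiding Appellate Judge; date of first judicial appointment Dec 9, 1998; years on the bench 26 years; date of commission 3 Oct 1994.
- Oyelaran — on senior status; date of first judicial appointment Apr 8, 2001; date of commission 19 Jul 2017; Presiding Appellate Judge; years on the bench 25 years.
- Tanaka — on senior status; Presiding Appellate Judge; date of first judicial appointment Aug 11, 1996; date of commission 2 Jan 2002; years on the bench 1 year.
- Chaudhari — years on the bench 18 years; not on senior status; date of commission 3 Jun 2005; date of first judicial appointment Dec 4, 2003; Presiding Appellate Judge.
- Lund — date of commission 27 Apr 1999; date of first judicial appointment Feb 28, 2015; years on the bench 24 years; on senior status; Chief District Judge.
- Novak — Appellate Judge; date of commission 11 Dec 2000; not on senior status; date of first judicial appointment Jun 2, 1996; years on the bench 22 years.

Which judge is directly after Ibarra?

By office: Lindqvist (Justice of the Supreme Court); then Tanaka, Brennan, Ibarra, Oyelaran, Chaudhari and Johansson (Presiding Appellate Judge); then Novak (Appellate Judge); then Lund (Chief District Judge).
Among Tanaka, Brennan, Ibarra, Oyelaran, Chaudhari and Johansson, by date of first judicial appointment (earlier first): Tanaka (Aug 11, 1996) before Brennan and Ibarra (Dec 9, 1998) before Oyelaran (Apr 8, 2001) before Chaudhari and Johansson (Dec 4, 2003).
Brennan and Ibarra both have date of commission 3 Oct 1994, so the next rule applies.
Brennan and Ibarra both have years on the bench 26 years, so the next rule applies.
Among Brennan and Ibarra, alphabetically by surname: Brennan before Ibarra.
Chaudhari and Johansson both have date of commission 3 Jun 2005, so the next rule applies.
Chaudhari and Johansson both have years on the bench 18 years, so the next rule applies.
Among Chaudhari and Johansson, alphabetically by surname: Chaudhari before Johansson.
Order: Lindqvist, Tanaka, Brennan, Ibarra, Oyelaran, Chaudhari, Johansson, Novak, Lund.

Oyelaran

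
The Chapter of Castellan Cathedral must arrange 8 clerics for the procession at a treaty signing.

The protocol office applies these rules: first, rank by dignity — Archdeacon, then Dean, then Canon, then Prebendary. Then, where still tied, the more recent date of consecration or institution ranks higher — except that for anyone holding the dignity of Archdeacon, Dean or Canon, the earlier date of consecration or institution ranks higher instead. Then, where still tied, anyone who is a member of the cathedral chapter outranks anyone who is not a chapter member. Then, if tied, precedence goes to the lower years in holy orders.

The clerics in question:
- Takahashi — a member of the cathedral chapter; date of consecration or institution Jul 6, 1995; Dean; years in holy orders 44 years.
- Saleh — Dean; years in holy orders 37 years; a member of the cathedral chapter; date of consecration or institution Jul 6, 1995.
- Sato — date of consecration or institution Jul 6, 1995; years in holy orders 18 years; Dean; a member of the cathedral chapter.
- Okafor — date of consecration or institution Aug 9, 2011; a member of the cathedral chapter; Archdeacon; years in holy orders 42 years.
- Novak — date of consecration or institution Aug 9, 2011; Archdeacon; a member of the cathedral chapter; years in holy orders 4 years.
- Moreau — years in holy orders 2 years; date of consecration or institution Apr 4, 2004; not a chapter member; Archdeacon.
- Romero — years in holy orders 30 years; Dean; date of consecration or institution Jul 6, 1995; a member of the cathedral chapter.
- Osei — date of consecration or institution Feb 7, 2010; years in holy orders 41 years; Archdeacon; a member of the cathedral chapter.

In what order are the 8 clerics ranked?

By dignity: Moreau, Osei, Novak and Okafor (Archdeacon); then Sato, Romero, Saleh and Takahashi (Dean).
Among Moreau, Osei, Novak and Okafor, by date of consecration or institution (earlier first) (reversed rule for this group): Moreau (Apr 4, 2004) before Osei (Feb 7, 2010) before Novak and Okafor (Aug 9, 2011).
Novak and Okafor are each a member of the cathedral chapter, so the next rule applies.
Among Novak and Okafor, by years in holy orders (lower first): Novak (4 years) before Okafor (42 years).
Sato, Romero, Saleh and Takahashi all have date of consecration or institution Jul 6, 1995, so the next rule applies.
Sato, Romero, Saleh and Takahashi are each a member of the cathedral chapter, so the next rule applies.
Among Sato, Romero, Saleh and Takahashi, by years in holy orders (lower first): Sato (18 years) before Romero (30 years) before Saleh (37 years) before Takahashi (44 years).
Full order: Moreau, Osei, Novak, Okafor, Sato, Romero, Saleh, Takahashi.

Moreau, Osei, Novak, Okafor, Sato, Romero, Saleh, Takahashi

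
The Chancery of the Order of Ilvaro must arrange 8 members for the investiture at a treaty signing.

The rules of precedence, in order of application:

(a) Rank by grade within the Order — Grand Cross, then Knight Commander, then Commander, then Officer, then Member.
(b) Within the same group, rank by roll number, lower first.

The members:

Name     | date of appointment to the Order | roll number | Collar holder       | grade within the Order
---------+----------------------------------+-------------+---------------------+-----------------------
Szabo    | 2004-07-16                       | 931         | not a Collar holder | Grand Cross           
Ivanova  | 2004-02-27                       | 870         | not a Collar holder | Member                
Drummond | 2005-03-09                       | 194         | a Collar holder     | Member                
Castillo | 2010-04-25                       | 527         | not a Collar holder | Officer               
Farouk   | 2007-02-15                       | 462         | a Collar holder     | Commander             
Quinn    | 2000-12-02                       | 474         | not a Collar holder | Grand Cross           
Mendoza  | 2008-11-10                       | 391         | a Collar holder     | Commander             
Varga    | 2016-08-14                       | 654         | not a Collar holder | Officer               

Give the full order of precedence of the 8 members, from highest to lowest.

Quinn, Szabo, Mendoza, Farouk, Castillo, Varga, Drummond, Ivanova

By grade within the Order: Quinn and Szabo (Grand Cross); then Mendoza and Farouk (Commander); then Castillo and Varga (Officer); then Drummond and Ivanova (Member).
Among Quinn and Szabo, by roll number (lower first): Quinn (474) before Szabo (931).
Among Mendoza and Farouk, by roll number (lower first): Mendoza (391) before Farouk (462).
Among Castillo and Varga, by roll number (lower first): Castillo (527) before Varga (654).
Among Drummond and Ivanova, by roll number (lower first): Drummond (194) before Ivanova (870).
Full order: Quinn, Szabo, Mendoza, Farouk, Castillo, Varga, Drummond, Ivanova.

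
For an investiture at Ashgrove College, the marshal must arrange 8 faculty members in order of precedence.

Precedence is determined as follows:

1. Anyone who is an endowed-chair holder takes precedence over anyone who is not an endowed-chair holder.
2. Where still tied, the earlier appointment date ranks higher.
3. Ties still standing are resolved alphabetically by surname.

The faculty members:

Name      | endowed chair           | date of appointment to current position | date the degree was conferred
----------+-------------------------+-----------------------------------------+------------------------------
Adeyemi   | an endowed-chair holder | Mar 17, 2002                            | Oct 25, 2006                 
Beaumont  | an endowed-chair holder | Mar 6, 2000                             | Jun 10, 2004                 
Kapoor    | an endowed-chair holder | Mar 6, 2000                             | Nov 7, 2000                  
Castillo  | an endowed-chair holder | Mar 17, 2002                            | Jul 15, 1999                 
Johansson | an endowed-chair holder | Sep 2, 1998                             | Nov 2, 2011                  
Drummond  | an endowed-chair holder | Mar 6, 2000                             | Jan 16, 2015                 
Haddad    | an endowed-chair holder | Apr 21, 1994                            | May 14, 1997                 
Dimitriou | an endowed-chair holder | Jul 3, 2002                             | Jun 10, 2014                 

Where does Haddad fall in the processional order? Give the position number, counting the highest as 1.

By the first rule: Haddad, Johansson, Beaumont, Drummond, Kapoor, Adeyemi, Castillo and Dimitriou (each an endowed-chair holder).
Among Haddad, Johansson, Beaumont, Drummond, Kapoor, Adeyemi, Castillo and Dimitriou, by date of appointment to current position (earlier first): Haddad (Apr 21, 1994) before Johansson (Sep 2, 1998) before Beaumont, Drummond and Kapoor (Mar 6, 2000) before Adeyemi and Castillo (Mar 17, 2002) before Dimitriou (Jul 3, 2002).
Among Beaumont, Drummond and Kapoor, alphabetically by surname: Beaumont before Drummond before Kapoor.
Among Adeyemi and Castillo, alphabetically by surname: Adeyemi before Castillo.
Order: Haddad, Johansson, Beaumont, Drummond, Kapoor, Adeyemi, Castillo, Dimitriou. So position 1.

1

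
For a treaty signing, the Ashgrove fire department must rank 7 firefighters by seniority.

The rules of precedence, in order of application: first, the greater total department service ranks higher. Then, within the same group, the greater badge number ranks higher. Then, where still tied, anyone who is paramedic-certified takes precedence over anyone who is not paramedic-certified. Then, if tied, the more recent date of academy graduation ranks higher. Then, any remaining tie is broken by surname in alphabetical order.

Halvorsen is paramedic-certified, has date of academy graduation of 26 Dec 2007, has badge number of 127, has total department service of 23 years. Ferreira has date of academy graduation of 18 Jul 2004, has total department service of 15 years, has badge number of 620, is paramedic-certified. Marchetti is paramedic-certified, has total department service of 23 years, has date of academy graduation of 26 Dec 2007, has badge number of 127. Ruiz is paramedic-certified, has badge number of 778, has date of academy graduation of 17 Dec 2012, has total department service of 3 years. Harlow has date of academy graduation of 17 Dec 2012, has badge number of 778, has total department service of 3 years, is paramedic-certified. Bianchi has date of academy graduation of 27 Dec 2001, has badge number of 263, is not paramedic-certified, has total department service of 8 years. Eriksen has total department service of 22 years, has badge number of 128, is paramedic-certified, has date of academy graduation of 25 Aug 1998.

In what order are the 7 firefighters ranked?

Halvorsen, Marchetti, Eriksen, Ferreira, Bianchi, Harlow, Ruiz

By total department service (higher first): Halvorsen and Marchetti (both 23 years); then Eriksen (22 years); then Ferreira (15 years); then Bianchi (8 years); then Harlow and Ruiz (both 3 years).
Halvorsen and Marchetti both have badge number 127, so the next rule applies.
Halvorsen and Marchetti are each paramedic-certified, so the next rule applies.
Halvorsen and Marchetti both have date of academy graduation 26 Dec 2007, so the next rule applies.
Among Halvorsen and Marchetti, alphabetically by surname: Halvorsen before Marchetti.
Harlow and Ruiz both have badge number 778, so the next rule applies.
Harlow and Ruiz are each paramedic-certified, so the next rule applies.
Harlow and Ruiz both have date of academy graduation 17 Dec 2012, so the next rule applies.
Among Harlow and Ruiz, alphabetically by surname: Harlow before Ruiz.
Full order: Halvorsen, Marchetti, Eriksen, Ferreira, Bianchi, Harlow, Ruiz.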